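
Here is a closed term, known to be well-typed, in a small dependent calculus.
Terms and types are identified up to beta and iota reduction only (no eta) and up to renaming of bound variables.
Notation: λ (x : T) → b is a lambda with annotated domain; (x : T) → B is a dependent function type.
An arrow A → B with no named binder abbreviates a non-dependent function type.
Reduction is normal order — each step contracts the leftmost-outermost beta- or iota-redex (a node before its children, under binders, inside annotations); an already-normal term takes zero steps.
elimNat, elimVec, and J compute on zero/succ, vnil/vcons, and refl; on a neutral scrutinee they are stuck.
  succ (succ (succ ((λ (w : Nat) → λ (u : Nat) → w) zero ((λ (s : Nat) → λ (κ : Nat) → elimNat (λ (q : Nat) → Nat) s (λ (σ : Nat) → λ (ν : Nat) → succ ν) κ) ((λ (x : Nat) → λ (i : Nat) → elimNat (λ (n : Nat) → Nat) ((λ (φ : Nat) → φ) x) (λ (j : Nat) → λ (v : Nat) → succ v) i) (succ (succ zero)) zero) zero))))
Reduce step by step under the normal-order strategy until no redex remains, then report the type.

normal-order reduction sequence:
  succ (succ (succ ((λ (w : Nat) → λ (u : Nat) → w) zero ((λ (s : Nat) → λ (κ : Nat) → elimNat (λ (q : Nat) → Nat) s (λ (σ : Nat) → λ (ν : Nat) → succ ν) κ) ((λ (x : Nat) → λ (i : Nat) → elimNat (λ (n : Nat) → Nat) ((λ (φ : Nat) → φ) x) (λ (j : Nat) → λ (v : Nat) → succ v) i) (succ (succ zero)) zero) zero))))
  ~> succ (succ (succ ((λ (w : Nat) → zero) ((λ (u : Nat) → λ (s : Nat) → elimNat (λ (κ : Nat) → Nat) u (λ (q : Nat) → λ (σ : Nat) → succ σ) s) ((λ (ν : Nat) → λ (x : Nat) → elimNat (λ (i : Nat) → Nat) ((λ (n : Nat) → n) ν) (λ (φ : Nat) → λ (j : Nat) → succ j) x) (succ (succ zero)) zero) zero))))
  ~> succ (succ (succ zero))
the term's type:
  Nat


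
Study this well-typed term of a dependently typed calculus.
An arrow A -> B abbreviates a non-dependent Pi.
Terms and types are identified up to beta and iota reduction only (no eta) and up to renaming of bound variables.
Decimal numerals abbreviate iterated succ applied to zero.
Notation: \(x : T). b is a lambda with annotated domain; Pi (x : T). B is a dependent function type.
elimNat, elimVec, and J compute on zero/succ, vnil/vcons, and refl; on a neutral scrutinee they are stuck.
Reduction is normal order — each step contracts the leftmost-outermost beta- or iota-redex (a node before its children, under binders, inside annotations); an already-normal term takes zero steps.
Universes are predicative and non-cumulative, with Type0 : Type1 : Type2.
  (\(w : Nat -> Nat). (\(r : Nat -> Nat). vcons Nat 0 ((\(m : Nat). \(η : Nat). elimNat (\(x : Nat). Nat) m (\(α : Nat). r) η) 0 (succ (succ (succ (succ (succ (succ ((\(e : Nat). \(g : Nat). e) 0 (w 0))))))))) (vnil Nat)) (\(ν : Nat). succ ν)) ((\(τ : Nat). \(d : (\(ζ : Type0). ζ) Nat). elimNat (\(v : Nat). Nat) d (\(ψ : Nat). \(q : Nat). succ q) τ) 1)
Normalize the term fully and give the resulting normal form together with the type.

reduced normal form:
  vcons Nat 0 6 (vnil Nat)
type:
  Vec Nat 1
observation: reduction starts at a beta-redex, and 25 normal-order steps reach the normal form.


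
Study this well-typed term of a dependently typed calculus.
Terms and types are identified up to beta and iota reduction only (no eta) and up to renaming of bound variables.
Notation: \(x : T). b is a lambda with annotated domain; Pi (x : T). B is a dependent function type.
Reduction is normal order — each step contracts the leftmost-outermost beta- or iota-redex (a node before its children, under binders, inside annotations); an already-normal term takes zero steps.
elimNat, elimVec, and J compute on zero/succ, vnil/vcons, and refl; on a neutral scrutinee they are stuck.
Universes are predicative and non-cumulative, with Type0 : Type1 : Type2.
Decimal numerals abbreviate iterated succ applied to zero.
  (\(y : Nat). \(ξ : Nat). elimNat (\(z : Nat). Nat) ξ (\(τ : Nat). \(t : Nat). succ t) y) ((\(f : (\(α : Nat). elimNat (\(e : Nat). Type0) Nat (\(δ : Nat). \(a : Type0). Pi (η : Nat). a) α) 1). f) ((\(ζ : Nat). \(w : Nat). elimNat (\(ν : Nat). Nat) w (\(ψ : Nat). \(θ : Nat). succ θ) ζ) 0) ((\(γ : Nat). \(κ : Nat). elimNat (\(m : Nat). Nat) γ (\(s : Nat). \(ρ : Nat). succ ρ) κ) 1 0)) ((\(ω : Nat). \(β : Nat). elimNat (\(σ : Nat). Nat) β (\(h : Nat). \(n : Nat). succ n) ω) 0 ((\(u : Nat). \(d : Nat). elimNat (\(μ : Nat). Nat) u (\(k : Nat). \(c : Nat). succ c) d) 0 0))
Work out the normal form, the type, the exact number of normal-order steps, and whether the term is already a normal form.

resulting normal form:
  1
inferred type:
  Nat
normal-order step count: 19
term was already normal: no
first contracted redex: a beta-redex


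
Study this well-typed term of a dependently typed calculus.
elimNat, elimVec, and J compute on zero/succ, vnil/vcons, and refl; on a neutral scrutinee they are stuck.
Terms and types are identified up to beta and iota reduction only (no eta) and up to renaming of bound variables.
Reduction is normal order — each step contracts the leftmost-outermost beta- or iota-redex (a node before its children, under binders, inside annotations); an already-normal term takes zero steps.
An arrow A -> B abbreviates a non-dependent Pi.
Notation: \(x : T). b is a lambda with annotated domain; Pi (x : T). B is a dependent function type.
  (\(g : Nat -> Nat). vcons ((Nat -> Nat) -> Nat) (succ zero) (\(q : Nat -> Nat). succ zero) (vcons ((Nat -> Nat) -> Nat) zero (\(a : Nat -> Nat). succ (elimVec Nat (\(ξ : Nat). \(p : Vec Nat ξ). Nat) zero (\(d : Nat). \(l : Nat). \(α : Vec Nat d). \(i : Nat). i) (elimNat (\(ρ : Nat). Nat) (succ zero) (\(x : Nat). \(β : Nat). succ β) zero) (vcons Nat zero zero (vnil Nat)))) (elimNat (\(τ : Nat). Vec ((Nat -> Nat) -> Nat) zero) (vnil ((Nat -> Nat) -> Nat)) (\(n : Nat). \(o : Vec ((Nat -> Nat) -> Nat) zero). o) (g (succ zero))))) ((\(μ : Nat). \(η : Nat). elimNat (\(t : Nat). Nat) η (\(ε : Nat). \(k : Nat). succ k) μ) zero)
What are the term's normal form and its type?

normal form:
  vcons ((Nat -> Nat) -> Nat) (succ zero) (\(g : Nat -> Nat). succ zero) (vcons ((Nat -> Nat) -> Nat) zero (\(q : Nat -> Nat). succ zero) (vnil ((Nat -> Nat) -> Nat)))
inferred type:
  Vec ((Nat -> Nat) -> Nat) (succ (succ zero))


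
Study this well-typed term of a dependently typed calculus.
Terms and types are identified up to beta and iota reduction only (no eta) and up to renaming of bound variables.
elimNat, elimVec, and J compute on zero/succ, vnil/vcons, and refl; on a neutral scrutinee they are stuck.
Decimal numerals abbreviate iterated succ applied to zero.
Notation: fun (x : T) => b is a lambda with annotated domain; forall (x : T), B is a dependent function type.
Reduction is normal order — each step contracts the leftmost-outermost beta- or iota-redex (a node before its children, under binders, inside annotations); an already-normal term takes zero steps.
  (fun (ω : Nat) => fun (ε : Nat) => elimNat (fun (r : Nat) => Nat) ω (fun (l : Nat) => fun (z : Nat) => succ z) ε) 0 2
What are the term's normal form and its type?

normal form:
  2
inferred type:
  Nat


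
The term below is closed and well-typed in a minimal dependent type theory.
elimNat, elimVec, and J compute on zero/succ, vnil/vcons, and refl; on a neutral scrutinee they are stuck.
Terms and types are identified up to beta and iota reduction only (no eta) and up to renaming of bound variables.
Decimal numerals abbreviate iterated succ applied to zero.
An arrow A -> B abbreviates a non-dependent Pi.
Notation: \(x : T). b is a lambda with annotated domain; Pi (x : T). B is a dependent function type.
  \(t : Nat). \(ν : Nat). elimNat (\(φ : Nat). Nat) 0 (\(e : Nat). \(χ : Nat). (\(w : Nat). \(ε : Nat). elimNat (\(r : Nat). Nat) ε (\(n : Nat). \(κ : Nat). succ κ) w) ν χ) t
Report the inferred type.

inferred type:
  Nat -> Nat -> Nat


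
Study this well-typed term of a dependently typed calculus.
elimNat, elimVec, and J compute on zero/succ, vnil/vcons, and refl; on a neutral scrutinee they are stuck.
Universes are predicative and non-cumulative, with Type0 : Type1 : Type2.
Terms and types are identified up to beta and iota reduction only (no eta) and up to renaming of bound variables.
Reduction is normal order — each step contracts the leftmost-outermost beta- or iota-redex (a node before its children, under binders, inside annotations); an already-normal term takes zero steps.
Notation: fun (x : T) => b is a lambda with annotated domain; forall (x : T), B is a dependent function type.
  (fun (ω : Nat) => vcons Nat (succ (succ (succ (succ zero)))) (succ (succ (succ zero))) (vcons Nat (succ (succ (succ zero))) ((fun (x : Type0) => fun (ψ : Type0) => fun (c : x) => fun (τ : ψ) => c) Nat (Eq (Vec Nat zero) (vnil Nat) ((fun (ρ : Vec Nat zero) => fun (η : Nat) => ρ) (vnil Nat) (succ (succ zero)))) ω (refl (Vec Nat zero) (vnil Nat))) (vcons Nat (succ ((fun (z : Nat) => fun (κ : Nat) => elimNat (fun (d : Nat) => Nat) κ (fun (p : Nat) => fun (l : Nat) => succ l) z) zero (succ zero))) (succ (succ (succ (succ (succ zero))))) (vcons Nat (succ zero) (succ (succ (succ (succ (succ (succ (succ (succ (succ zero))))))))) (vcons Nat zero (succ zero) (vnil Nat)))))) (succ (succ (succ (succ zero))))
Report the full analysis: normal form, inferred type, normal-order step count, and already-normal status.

reduced normal form:
  vcons Nat (succ (succ (succ (succ zero)))) (succ (succ (succ zero))) (vcons Nat (succ (succ (succ zero))) (succ (succ (succ (succ zero)))) (vcons Nat (succ (succ zero)) (succ (succ (succ (succ (succ zero))))) (vcons Nat (succ zero) (succ (succ (succ (succ (succ (succ (succ (succ (succ zero))))))))) (vcons Nat zero (succ zero) (vnil Nat)))))
type:
  Vec Nat (succ (succ (succ (succ (succ zero)))))
steps to reach normal form (normal order): 8
started in normal form: no
first contracted redex: a beta-redex


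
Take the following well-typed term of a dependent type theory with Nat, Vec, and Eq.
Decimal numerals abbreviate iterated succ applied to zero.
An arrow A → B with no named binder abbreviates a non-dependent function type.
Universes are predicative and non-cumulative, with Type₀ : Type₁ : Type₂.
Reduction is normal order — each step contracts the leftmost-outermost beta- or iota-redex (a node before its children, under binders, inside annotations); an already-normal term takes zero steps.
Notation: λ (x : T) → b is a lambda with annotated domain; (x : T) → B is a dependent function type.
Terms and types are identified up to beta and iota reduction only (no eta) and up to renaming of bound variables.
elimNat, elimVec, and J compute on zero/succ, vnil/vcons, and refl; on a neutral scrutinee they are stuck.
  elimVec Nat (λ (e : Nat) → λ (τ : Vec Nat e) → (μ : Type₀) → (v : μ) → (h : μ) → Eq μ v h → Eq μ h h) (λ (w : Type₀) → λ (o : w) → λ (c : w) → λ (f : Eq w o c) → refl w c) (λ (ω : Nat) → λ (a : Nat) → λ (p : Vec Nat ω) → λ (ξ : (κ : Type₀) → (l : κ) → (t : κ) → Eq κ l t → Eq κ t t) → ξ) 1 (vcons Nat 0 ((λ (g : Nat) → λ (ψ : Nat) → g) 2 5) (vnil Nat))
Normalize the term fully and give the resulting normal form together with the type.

reduced normal form:
  λ (e : Type₀) → λ (τ : e) → λ (μ : e) → λ (v : Eq e τ μ) → refl e μ
the term's type:
  (e : Type₀) → (τ : e) → (μ : e) → Eq e τ μ → Eq e μ μ
observation: contracting an elimVec iota-redex first, the term normalizes in 6 steps.


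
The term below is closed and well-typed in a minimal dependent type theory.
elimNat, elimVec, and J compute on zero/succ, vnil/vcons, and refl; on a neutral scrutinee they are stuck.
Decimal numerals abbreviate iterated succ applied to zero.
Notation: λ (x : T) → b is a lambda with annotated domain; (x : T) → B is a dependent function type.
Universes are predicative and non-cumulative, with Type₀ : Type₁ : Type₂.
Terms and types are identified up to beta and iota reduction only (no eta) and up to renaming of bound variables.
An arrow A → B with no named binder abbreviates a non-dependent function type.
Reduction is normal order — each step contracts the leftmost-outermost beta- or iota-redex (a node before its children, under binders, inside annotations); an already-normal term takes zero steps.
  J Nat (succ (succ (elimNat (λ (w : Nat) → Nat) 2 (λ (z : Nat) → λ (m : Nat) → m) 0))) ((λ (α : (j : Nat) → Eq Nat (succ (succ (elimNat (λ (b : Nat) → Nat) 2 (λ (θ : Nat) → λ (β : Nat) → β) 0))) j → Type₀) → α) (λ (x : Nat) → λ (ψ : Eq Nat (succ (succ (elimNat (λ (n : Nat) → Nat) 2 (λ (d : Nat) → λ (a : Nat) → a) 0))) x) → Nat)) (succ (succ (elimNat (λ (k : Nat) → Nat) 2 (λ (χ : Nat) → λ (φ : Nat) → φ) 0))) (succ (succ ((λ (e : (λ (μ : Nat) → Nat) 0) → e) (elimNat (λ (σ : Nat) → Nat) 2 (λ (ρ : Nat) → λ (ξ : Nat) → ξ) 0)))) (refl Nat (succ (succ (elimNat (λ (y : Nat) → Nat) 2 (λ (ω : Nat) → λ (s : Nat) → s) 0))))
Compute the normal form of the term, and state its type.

resulting normal form:
  4
inferred type:
  Nat
observation: reduction starts at a J iota-redex, and 2 normal-order steps reach the normal form.


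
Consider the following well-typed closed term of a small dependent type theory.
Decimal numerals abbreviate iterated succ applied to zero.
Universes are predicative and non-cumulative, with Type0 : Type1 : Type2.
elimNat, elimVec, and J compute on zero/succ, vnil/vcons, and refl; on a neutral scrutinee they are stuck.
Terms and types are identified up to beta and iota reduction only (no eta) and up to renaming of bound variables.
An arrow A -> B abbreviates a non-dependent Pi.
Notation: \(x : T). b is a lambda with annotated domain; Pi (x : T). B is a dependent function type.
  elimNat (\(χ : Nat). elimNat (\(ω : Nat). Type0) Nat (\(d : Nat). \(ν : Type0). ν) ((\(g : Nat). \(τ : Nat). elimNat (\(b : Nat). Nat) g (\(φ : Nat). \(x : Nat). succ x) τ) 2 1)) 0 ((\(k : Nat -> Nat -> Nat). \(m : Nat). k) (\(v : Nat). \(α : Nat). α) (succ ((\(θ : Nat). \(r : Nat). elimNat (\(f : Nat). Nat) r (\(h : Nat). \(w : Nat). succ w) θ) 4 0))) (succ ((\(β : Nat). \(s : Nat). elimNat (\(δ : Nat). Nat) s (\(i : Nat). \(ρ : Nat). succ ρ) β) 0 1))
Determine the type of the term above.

the term's type:
  Nat


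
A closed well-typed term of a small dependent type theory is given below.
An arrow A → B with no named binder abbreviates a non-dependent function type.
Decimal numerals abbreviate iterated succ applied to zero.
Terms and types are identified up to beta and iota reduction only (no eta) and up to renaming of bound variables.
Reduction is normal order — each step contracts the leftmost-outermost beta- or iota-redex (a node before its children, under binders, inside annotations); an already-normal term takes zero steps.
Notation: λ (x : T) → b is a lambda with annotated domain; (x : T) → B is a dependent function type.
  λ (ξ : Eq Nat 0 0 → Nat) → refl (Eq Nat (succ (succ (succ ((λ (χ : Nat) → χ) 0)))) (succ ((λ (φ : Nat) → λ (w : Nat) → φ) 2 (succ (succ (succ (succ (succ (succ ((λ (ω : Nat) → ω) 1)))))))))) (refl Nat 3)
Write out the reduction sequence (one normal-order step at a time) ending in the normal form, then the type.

reduction (normal order):
  λ (ξ : Eq Nat 0 0 → Nat) → refl (Eq Nat (succ (succ (succ ((λ (χ : Nat) → χ) 0)))) (succ ((λ (φ : Nat) → λ (w : Nat) → φ) 2 (succ (succ (succ (succ (succ (succ ((λ (ω : Nat) → ω) 1)))))))))) (refl Nat 3)
  ~> λ (ξ : Eq Nat 0 0 → Nat) → refl (Eq Nat 3 (succ ((λ (χ : Nat) → λ (φ : Nat) → χ) 2 (succ (succ (succ (succ (succ (succ ((λ (w : Nat) → w) 1)))))))))) (refl Nat 3)
  ~> λ (ξ : Eq Nat 0 0 → Nat) → refl (Eq Nat 3 (succ ((λ (χ : Nat) → 2) (succ (succ (succ (succ (succ (succ ((λ (φ : Nat) → φ) 1)))))))))) (refl Nat 3)
  ~> λ (ξ : Eq Nat 0 0 → Nat) → refl (Eq Nat 3 3) (refl Nat 3)
type:
  (Eq Nat 0 0 → Nat) → Eq (Eq Nat 3 3) (refl Nat 3) (refl Nat 3)


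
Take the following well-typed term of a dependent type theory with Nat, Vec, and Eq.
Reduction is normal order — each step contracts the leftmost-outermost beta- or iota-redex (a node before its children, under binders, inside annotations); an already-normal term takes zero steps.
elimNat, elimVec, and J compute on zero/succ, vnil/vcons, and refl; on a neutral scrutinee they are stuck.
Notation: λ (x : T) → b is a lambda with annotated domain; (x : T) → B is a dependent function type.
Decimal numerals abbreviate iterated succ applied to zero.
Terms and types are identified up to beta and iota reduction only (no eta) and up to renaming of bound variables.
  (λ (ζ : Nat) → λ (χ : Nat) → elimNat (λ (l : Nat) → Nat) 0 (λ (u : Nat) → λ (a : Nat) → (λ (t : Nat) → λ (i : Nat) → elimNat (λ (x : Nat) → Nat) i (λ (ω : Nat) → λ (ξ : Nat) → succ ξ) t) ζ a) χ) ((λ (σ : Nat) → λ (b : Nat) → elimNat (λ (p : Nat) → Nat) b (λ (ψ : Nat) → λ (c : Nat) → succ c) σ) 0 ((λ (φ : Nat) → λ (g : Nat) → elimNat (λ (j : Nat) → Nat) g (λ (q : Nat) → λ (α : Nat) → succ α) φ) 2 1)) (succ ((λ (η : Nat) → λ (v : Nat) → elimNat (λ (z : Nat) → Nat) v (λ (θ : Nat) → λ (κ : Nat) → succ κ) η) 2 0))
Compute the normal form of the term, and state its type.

normal form:
  9
the term's type:
  Nat
observation: contracting a beta-redex first, the term normalizes in 69 steps.


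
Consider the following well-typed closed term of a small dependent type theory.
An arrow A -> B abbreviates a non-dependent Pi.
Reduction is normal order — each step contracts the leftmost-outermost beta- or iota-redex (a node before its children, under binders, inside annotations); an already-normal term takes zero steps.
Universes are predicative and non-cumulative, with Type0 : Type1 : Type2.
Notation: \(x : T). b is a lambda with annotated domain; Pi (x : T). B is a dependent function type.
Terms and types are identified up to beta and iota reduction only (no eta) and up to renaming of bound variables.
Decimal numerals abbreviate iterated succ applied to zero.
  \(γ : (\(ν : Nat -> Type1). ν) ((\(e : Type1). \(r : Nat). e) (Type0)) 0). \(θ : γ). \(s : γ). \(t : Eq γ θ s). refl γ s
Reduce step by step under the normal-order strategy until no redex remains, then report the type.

normal-order reduction:
  \(γ : (\(ν : Nat -> Type1). ν) ((\(e : Type1). \(r : Nat). e) (Type0)) 0). \(θ : γ). \(s : γ). \(t : Eq γ θ s). refl γ s
  ~> \(γ : (\(ν : Type1). \(e : Nat). ν) (Type0) 0). \(r : γ). \(θ : γ). \(s : Eq γ r θ). refl γ θ
  ~> \(γ : (\(ν : Nat). Type0) 0). \(e : γ). \(r : γ). \(θ : Eq γ e r). refl γ r
  ~> \(γ : Type0). \(ν : γ). \(e : γ). \(r : Eq γ ν e). refl γ e
type:
  Pi (γ : Type0). Pi (ν : γ). Pi (e : γ). Eq γ ν e -> Eq γ e e


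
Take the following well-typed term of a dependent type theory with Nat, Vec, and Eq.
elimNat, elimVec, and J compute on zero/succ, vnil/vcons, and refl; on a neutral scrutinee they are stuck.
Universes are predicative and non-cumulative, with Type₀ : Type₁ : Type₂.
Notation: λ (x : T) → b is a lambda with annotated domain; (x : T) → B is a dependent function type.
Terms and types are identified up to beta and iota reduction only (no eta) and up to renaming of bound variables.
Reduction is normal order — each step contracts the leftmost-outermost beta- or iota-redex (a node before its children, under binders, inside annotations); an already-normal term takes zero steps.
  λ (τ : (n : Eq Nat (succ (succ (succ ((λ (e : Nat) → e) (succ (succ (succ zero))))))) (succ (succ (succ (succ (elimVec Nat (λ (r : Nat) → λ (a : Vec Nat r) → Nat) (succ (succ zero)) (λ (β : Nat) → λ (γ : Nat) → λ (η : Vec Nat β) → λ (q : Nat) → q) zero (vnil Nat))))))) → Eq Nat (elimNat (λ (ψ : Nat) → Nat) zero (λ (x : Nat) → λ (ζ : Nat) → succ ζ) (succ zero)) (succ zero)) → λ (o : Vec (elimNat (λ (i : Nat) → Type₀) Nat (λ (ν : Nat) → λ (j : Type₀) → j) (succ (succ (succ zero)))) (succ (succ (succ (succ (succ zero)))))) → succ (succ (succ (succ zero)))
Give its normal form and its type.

reduced normal form:
  λ (τ : (n : Eq Nat (succ (succ (succ (succ (succ (succ zero)))))) (succ (succ (succ (succ (succ (succ zero))))))) → Eq Nat (succ zero) (succ zero)) → λ (e : Vec Nat (succ (succ (succ (succ (succ zero)))))) → succ (succ (succ (succ zero)))
inferred type:
  (τ : (n : Eq Nat (succ (succ (succ (succ (succ (succ zero)))))) (succ (succ (succ (succ (succ (succ zero))))))) → Eq Nat (succ zero) (succ zero)) → (e : Vec Nat (succ (succ (succ (succ (succ zero)))))) → Nat
observation: reduction starts at a beta-redex, and 16 normal-order steps reach the normal form.


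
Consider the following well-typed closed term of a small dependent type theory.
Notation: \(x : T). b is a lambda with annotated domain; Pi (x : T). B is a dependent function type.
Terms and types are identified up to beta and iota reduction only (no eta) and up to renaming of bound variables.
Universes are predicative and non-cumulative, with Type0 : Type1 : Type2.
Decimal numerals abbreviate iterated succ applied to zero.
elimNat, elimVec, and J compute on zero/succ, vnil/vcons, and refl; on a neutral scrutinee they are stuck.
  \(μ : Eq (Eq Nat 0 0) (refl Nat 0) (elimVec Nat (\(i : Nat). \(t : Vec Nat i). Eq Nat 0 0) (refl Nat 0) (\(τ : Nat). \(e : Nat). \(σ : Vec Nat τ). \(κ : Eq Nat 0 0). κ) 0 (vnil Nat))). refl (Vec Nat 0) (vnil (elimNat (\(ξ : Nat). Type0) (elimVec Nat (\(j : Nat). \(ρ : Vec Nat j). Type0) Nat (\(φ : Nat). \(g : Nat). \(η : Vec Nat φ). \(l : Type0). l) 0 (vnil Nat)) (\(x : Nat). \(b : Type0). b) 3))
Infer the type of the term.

inferred type:
  Pi (μ : Eq (Eq Nat 0 0) (refl Nat 0) (refl Nat 0)). Eq (Vec Nat 0) (vnil Nat) (vnil Nat)


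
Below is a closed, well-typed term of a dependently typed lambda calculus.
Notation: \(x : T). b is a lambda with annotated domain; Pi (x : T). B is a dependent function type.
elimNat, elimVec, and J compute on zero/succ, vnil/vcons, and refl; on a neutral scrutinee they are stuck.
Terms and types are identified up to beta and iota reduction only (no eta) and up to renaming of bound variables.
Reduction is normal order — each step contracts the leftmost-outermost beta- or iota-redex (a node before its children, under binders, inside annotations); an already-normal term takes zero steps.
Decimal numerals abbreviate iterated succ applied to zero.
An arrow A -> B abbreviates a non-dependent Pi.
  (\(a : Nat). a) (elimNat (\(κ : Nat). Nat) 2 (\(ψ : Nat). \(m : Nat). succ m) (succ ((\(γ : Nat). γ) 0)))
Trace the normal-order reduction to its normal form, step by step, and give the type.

normal-order reduction:
  (\(a : Nat). a) (elimNat (\(κ : Nat). Nat) 2 (\(ψ : Nat). \(m : Nat). succ m) (succ ((\(γ : Nat). γ) 0)))
  ~> elimNat (\(a : Nat). Nat) 2 (\(κ : Nat). \(ψ : Nat). succ ψ) (succ ((\(m : Nat). m) 0))
  ~> (\(a : Nat). \(κ : Nat). succ κ) ((\(ψ : Nat). ψ) 0) (elimNat (\(m : Nat). Nat) 2 (\(γ : Nat). \(η : Nat). succ η) ((\(j : Nat). j) 0))
  ~> (\(a : Nat). succ a) (elimNat (\(κ : Nat). Nat) 2 (\(ψ : Nat). \(m : Nat). succ m) ((\(γ : Nat). γ) 0))
  ~> succ (elimNat (\(a : Nat). Nat) 2 (\(κ : Nat). \(ψ : Nat). succ ψ) ((\(m : Nat). m) 0))
  ~> succ (elimNat (\(a : Nat). Nat) 2 (\(κ : Nat). \(ψ : Nat). succ ψ) 0)
  ~> 3
the term's type:
  Nat


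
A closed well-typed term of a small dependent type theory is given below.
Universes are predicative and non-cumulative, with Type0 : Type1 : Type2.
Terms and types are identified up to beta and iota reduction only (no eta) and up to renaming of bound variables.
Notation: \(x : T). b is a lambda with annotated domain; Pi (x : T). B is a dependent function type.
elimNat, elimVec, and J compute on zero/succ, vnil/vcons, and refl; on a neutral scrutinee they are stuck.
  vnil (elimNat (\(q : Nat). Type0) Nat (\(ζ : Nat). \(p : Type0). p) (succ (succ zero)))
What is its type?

type:
  Vec Nat zero


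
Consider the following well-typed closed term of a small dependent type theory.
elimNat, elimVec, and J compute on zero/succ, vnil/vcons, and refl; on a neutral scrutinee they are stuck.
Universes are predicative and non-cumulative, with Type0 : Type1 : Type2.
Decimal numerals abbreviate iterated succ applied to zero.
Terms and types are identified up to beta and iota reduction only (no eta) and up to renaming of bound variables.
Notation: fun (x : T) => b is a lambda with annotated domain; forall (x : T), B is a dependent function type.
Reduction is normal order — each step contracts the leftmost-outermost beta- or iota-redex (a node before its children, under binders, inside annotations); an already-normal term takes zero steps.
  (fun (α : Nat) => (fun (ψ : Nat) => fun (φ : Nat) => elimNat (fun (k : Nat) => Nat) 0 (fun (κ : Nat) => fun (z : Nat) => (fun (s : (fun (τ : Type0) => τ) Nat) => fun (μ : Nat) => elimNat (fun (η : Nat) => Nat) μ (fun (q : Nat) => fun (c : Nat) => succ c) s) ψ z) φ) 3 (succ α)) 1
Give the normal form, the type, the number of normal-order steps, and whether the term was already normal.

resulting normal form:
  6
inferred type:
  Nat
reduction steps (normal order): 34
already normal: no
first redex: a beta-redex


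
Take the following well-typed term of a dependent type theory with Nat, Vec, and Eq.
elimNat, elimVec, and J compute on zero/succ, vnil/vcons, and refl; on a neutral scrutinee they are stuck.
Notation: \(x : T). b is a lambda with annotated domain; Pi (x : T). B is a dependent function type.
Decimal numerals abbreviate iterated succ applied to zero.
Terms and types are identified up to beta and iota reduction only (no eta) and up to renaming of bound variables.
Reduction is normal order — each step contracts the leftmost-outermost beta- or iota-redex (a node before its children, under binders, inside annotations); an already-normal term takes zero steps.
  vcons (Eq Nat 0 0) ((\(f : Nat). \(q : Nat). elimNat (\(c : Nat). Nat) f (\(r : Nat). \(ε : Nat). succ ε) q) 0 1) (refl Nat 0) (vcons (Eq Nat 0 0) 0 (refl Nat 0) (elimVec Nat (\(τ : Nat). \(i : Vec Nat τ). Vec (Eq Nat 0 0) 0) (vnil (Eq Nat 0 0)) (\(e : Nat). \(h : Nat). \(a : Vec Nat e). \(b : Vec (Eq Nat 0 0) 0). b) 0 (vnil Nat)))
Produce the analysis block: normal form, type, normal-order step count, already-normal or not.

reduced normal form:
  vcons (Eq Nat 0 0) 1 (refl Nat 0) (vcons (Eq Nat 0 0) 0 (refl Nat 0) (vnil (Eq Nat 0 0)))
type:
  Vec (Eq Nat 0 0) 2
normal-order step count: 7
started in normal form: no
first contracted redex: a beta-redex


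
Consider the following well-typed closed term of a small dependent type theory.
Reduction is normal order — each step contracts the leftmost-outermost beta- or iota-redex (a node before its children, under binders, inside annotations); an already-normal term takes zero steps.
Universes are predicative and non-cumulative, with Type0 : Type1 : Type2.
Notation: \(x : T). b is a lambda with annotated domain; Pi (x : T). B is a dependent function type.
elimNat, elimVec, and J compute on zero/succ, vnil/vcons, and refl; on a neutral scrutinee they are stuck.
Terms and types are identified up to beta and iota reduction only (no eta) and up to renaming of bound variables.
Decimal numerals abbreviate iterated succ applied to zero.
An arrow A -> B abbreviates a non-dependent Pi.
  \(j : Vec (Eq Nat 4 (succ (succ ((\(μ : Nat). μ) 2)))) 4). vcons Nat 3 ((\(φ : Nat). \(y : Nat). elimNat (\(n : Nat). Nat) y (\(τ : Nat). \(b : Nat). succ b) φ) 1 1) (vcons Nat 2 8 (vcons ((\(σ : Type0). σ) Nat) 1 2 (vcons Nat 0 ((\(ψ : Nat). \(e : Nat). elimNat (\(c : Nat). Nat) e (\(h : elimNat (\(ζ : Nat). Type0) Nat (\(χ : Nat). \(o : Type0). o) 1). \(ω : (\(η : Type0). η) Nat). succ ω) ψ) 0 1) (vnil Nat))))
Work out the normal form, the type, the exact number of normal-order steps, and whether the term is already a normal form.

reduced normal form:
  \(j : Vec (Eq Nat 4 4) 4). vcons Nat 3 2 (vcons Nat 2 8 (vcons Nat 1 2 (vcons Nat 0 1 (vnil Nat))))
type:
  Vec (Eq Nat 4 4) 4 -> Vec Nat 4
steps to reach normal form (normal order): 11
term was already normal: no
first contracted redex: a beta-redex


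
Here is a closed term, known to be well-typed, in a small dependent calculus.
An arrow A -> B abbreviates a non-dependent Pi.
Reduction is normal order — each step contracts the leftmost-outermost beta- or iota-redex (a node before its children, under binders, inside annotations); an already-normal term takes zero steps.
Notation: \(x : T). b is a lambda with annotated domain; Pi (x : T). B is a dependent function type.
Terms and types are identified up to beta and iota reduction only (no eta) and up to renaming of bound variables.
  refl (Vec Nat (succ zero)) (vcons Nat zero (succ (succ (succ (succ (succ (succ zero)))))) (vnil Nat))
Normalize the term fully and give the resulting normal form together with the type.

resulting normal form:
  refl (Vec Nat (succ zero)) (vcons Nat zero (succ (succ (succ (succ (succ (succ zero)))))) (vnil Nat))
inferred type:
  Eq (Vec Nat (succ zero)) (vcons Nat zero (succ (succ (succ (succ (succ (succ zero)))))) (vnil Nat)) (vcons Nat zero (succ (succ (succ (succ (succ (succ zero)))))) (vnil Nat))
observation: the term is already in normal form.


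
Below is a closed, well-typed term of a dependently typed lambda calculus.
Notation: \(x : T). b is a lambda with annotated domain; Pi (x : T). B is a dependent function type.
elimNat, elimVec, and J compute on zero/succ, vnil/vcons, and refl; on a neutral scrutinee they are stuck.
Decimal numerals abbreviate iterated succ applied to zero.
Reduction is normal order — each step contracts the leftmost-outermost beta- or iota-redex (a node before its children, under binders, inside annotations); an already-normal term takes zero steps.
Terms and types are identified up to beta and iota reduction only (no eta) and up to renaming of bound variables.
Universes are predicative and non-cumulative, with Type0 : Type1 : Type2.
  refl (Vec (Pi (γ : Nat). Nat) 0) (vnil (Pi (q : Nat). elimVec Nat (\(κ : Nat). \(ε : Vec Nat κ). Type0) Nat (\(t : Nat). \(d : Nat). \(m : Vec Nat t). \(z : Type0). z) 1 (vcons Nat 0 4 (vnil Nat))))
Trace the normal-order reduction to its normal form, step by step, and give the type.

reduction (normal order):
  refl (Vec (Pi (γ : Nat). Nat) 0) (vnil (Pi (q : Nat). elimVec Nat (\(κ : Nat). \(ε : Vec Nat κ). Type0) Nat (\(t : Nat). \(d : Nat). \(m : Vec Nat t). \(z : Type0). z) 1 (vcons Nat 0 4 (vnil Nat))))
  ~> refl (Vec (Pi (γ : Nat). Nat) 0) (vnil (Pi (q : Nat). (\(κ : Nat). \(ε : Nat). \(t : Vec Nat κ). \(d : Type0). d) 0 4 (vnil Nat) (elimVec Nat (\(m : Nat). \(z : Vec Nat m). Type0) Nat (\(a : Nat). \(g : Nat). \(τ : Vec Nat a). \(δ : Type0). δ) 0 (vnil Nat))))
  ~> refl (Vec (Pi (γ : Nat). Nat) 0) (vnil (Pi (q : Nat). (\(κ : Nat). \(ε : Vec Nat 0). \(t : Type0). t) 4 (vnil Nat) (elimVec Nat (\(d : Nat). \(m : Vec Nat d). Type0) Nat (\(z : Nat). \(a : Nat). \(g : Vec Nat z). \(τ : Type0). τ) 0 (vnil Nat))))
  ~> refl (Vec (Pi (γ : Nat). Nat) 0) (vnil (Pi (q : Nat). (\(κ : Vec Nat 0). \(ε : Type0). ε) (vnil Nat) (elimVec Nat (\(t : Nat). \(d : Vec Nat t). Type0) Nat (\(m : Nat). \(z : Nat). \(a : Vec Nat m). \(g : Type0). g) 0 (vnil Nat))))
  ~> refl (Vec (Pi (γ : Nat). Nat) 0) (vnil (Pi (q : Nat). (\(κ : Type0). κ) (elimVec Nat (\(ε : Nat). \(t : Vec Nat ε). Type0) Nat (\(d : Nat). \(m : Nat). \(z : Vec Nat d). \(a : Type0). a) 0 (vnil Nat))))
  ~> refl (Vec (Pi (γ : Nat). Nat) 0) (vnil (Pi (q : Nat). elimVec Nat (\(κ : Nat). \(ε : Vec Nat κ). Type0) Nat (\(t : Nat). \(d : Nat). \(m : Vec Nat t). \(z : Type0). z) 0 (vnil Nat)))
  ~> refl (Vec (Pi (γ : Nat). Nat) 0) (vnil (Pi (q : Nat). Nat))
the term's type:
  Eq (Vec (Pi (γ : Nat). Nat) 0) (vnil (Pi (q : Nat). Nat)) (vnil (Pi (κ : Nat). Nat))


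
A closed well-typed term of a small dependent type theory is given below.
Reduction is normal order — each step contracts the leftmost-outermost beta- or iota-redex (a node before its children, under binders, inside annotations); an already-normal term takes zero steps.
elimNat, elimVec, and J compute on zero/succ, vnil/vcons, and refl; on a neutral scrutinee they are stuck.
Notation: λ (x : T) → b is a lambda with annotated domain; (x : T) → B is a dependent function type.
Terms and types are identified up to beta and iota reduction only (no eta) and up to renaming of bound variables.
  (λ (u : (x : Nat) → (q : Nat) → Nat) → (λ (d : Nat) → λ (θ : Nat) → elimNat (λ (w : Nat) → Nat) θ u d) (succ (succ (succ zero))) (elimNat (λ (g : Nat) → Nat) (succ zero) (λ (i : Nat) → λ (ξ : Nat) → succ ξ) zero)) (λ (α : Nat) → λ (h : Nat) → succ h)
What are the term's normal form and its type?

resulting normal form:
  succ (succ (succ (succ zero)))
the term's type:
  Nat
observation: normalization takes exactly 14 steps under the normal-order strategy.


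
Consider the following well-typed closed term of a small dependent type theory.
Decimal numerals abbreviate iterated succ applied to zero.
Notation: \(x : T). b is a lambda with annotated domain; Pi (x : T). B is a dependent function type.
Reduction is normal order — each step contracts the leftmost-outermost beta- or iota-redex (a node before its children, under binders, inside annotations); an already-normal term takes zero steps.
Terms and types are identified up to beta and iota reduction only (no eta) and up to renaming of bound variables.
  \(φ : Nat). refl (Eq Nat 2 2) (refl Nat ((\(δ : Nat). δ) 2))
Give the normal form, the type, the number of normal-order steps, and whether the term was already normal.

normal form:
  \(φ : Nat). refl (Eq Nat 2 2) (refl Nat 2)
the term's type:
  Pi (φ : Nat). Eq (Eq Nat 2 2) (refl Nat 2) (refl Nat 2)
steps to reach normal form (normal order): 1
started in normal form: no
first contracted redex: a beta-redex


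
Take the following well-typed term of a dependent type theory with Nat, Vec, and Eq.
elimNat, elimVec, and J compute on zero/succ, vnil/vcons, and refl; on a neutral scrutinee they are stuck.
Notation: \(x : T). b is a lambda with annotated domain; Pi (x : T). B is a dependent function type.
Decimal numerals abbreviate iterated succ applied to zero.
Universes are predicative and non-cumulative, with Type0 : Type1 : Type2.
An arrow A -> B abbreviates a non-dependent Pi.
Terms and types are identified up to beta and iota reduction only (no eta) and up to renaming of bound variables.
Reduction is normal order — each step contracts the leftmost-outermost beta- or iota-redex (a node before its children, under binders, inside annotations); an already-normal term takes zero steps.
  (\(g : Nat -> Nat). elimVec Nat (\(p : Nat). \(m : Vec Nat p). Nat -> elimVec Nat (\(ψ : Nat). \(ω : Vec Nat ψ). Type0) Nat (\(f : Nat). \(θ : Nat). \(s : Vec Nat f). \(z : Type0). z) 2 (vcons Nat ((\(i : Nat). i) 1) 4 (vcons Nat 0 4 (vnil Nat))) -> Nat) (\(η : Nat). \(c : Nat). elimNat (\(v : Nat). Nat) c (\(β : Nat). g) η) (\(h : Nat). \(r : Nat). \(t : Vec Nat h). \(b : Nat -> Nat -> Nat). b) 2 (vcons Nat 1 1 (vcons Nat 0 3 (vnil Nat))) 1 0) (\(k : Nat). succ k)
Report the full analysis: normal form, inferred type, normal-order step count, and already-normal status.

normal form:
  1
type:
  Nat
reduction steps (normal order): 18
already normal: no
first contracted redex: a beta-redex


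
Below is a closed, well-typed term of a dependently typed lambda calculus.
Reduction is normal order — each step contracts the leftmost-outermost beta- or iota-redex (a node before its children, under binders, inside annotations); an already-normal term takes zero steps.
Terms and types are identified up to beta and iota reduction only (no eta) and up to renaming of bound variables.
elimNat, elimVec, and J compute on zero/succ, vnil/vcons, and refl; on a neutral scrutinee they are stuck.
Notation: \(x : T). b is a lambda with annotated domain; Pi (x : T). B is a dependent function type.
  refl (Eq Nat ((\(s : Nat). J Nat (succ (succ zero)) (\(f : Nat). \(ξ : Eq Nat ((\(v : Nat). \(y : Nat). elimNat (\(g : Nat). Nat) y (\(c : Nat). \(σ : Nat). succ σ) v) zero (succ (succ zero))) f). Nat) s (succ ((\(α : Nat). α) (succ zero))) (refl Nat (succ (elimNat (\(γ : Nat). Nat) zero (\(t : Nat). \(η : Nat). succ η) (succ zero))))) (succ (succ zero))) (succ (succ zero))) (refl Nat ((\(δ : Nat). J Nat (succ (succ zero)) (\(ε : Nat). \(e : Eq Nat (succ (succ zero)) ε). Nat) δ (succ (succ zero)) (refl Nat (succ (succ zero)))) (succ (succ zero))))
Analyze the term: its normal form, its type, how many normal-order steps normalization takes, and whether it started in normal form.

resulting normal form:
  refl (Eq Nat (succ (succ zero)) (succ (succ zero))) (refl Nat (succ (succ zero)))
the term's type:
  Eq (Eq Nat (succ (succ zero)) (succ (succ zero))) (refl Nat (succ (succ zero))) (refl Nat (succ (succ zero)))
normal-order step count: 4
term was already normal: no
first redex: a beta-redex


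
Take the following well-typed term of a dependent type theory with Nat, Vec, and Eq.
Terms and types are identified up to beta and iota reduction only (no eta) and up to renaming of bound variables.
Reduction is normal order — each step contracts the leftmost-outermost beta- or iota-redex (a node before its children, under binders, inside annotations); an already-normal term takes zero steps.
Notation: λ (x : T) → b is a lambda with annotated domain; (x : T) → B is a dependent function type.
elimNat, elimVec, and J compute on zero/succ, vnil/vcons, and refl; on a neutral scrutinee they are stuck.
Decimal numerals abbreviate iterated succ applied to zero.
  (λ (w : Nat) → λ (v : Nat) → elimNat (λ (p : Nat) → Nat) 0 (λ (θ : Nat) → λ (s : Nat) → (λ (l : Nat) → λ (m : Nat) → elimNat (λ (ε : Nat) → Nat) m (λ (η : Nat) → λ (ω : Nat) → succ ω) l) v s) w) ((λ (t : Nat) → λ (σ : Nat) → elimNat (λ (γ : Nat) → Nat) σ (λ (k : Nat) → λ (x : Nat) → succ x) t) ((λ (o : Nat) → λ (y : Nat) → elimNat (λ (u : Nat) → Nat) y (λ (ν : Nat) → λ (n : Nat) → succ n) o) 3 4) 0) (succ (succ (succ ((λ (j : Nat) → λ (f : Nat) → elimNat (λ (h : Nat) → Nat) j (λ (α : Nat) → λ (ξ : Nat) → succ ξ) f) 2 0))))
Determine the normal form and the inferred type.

resulting normal form:
  35
the term's type:
  Nat


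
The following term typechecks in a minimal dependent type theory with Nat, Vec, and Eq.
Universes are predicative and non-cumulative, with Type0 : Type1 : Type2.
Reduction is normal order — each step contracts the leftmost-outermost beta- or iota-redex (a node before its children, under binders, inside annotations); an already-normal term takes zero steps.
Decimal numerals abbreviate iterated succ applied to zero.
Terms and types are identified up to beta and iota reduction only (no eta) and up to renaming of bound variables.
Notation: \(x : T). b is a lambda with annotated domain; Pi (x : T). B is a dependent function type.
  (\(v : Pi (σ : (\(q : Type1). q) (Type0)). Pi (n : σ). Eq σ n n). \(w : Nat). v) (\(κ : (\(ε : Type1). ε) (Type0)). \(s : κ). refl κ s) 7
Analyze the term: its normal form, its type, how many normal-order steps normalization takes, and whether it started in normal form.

normal form:
  \(v : Type0). \(σ : v). refl v σ
inferred type:
  Pi (v : Type0). Pi (σ : v). Eq v σ σ
normal-order step count: 3
already normal: no
first redex: a beta-redex


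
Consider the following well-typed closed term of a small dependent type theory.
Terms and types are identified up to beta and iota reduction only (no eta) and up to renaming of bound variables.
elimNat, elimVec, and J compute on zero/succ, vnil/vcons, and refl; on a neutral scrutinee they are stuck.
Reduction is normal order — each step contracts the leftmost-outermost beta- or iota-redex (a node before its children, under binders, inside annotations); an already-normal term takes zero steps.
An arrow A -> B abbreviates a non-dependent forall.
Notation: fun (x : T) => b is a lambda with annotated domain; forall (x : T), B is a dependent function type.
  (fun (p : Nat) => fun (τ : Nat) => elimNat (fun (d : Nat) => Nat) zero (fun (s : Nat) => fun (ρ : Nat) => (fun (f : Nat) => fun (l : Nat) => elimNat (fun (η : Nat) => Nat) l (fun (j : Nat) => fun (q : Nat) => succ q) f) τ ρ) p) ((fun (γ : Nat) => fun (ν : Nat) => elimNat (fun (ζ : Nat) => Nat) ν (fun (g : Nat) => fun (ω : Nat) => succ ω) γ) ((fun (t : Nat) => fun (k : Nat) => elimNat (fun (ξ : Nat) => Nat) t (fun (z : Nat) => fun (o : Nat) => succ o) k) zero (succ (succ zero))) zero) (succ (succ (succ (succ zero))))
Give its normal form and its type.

normal form:
  succ (succ (succ (succ (succ (succ (succ (succ zero)))))))
the term's type:
  Nat
observation: the leftmost-outermost redex is a beta-redex, and normalization takes 42 steps.
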